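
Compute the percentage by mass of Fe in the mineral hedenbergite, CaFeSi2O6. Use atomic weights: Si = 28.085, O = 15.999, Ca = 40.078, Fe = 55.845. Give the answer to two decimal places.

Formula mass = 1·40.078 + 1·55.845 + 2·28.085 + 6·15.999 = 248.087 g/mol, of which 55.845 g is Fe.
So Fe makes up 55.845/248.087 = 0.2251 of the mass, i.e. 22.51%.

22.51 wt%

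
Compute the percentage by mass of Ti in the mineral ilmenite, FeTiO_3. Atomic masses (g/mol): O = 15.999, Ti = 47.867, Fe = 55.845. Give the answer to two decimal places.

M(FeTiO_3) = 151.709 g/mol.
Ti contributes 1 × 47.867 = 47.867 g per mole.
47.867/151.709 = 0.3155 → 31.55%.

31.55 wt%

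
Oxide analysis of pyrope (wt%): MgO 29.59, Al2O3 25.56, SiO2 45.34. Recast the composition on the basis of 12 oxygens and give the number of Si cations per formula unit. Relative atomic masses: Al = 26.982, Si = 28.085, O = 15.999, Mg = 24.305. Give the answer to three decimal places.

MgO: 29.59/40.304 = 0.73417 mol → 0.73417 mol Mg, 0.73417 mol O.
Al2O3: 25.56/101.961 = 0.25068 mol → 0.50136 mol Al, 0.75204 mol O.
SiO2: 45.34/60.083 = 0.75462 mol → 0.75462 mol Si, 1.50924 mol O.
Total oxygen = 2.99545 mol. Normalization factor = 12/2.99545 = 4.00608.
Si per 12 O = 0.75462 × 4.00608 = 3.023.

3.023 Si apfu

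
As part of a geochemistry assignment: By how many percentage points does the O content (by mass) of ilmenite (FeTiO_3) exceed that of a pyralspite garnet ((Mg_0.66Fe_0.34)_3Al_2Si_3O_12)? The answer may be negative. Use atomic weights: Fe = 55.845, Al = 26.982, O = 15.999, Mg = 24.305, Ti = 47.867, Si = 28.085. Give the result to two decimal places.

-12.47 percentage points

First mineral: 47.997 g O in 151.709 g formula = 31.64 wt% O.
Second mineral: 191.988 g O in 435.293 g formula = 44.11 wt% O.
31.64% − 44.11% gives a difference of -12.47 percentage points.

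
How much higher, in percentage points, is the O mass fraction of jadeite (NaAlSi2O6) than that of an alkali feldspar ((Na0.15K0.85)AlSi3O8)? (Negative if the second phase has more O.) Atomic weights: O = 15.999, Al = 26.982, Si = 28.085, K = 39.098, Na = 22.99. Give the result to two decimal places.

1.10 percentage points

M(NaAlSi2O6) = 202.136 g/mol, so wt% O = 95.994/202.136 × 100 = 47.49%.
M((Na0.15K0.85)AlSi3O8) = 275.911 g/mol, so wt% O = 127.992/275.911 × 100 = 46.39%.
47.49 − 46.39 = 1.10 pp.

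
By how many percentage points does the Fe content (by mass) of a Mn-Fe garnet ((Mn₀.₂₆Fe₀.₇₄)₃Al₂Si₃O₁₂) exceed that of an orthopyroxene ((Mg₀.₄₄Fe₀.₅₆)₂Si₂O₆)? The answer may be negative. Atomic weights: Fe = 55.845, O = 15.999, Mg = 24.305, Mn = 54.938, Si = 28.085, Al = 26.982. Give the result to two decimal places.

Fe in (Mn₀.₂₆Fe₀.₇₄)₃Al₂Si₃O₁₂: molar mass 497.035 g/mol; 2.22×55.845 = 123.976 g → 24.94 wt%.
Fe in (Mg₀.₄₄Fe₀.₅₆)₂Si₂O₆: molar mass 236.099 g/mol; 1.12×55.845 = 62.546 g → 26.49 wt%.
Difference = 24.94 − 26.49 = -1.55 percentage points.

-1.55 percentage points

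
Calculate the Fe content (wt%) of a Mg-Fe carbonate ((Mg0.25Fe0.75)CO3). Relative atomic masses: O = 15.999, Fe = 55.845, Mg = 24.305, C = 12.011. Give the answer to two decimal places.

Formula mass = 0.25×24.305 + 0.75×55.845 + 1×12.011 + 3×15.999 = 107.968 g/mol, of which 41.884 g is Fe.
So Fe makes up 41.884/107.968 = 0.3879 of the mass, i.e. 38.79%.

38.79 wt%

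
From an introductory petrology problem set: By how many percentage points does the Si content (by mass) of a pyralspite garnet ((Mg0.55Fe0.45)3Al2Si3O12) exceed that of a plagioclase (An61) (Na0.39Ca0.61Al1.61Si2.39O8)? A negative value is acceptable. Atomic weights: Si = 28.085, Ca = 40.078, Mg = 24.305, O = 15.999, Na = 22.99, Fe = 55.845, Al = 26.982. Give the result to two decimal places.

-5.78 percentage points

M((Mg0.55Fe0.45)3Al2Si3O12) = 445.701 g/mol, so wt% Si = 84.255/445.701 × 100 = 18.90%.
M(Na0.39Ca0.61Al1.61Si2.39O8) = 271.970 g/mol, so wt% Si = 67.123/271.970 × 100 = 24.68%.
18.90 − 24.68 = -5.78 pp.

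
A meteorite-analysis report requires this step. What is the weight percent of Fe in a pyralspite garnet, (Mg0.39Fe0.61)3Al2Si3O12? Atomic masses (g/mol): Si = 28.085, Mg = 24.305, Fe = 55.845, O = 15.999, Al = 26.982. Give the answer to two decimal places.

M((Mg0.39Fe0.61)3Al2Si3O12) = 460.840 g/mol.
Fe contributes 1.83 × 55.845 = 102.196 g per mole.
102.196/460.840 = 0.2218 → 22.18%.

22.18 mass %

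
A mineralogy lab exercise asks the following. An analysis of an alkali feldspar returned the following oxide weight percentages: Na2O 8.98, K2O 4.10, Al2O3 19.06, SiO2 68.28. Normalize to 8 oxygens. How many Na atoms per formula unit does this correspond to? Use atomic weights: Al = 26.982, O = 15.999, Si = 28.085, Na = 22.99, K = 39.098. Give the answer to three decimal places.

Na2O (M=61.979): mol = 0.14489; Na = 0.28978, O = 0.14489.
K2O (M=94.195): mol = 0.04353; K = 0.08706, O = 0.04353.
Al2O3 (M=101.961): mol = 0.18693; Al = 0.37386, O = 0.56079.
SiO2 (M=60.083): mol = 1.13643; Si = 1.13643, O = 2.27286.
ΣO = 3.02207; factor = 8/ΣO = 2.64719.
Na apfu = 0.28978 × 2.64719 = 0.767.

0.767 Na apfu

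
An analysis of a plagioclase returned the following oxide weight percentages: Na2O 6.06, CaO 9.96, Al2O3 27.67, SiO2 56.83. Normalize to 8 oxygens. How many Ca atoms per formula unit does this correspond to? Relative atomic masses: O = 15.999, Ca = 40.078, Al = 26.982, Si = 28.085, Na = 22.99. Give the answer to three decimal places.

0.477 Ca apfu

6.06 wt% Na2O ÷ 61.979 g/mol = 0.09778 mol, giving 0.19556 Na and 0.09778 O.
9.96 wt% CaO ÷ 56.077 g/mol = 0.17761 mol, giving 0.17761 Ca and 0.17761 O.
27.67 wt% Al2O3 ÷ 101.961 g/mol = 0.27138 mol, giving 0.54276 Al and 0.81414 O.
56.83 wt% SiO2 ÷ 60.083 g/mol = 0.94586 mol, giving 0.94586 Si and 1.89172 O.
Oxygen sums to 2.98125; scaling by 8/2.98125 = 2.68344 puts the formula on 8 O.
Ca: 0.17761 × 2.68344 = 0.477 atoms per formula unit.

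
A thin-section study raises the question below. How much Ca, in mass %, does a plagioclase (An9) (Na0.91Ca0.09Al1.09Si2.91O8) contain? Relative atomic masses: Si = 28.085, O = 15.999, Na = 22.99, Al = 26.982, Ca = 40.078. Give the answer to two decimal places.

1.37 mass %

M(Na0.91Ca0.09Al1.09Si2.91O8) = 263.658 g/mol.
Ca contributes 0.09 × 40.078 = 3.607 g per mole.
3.607/263.658 = 0.0137 → 1.37%.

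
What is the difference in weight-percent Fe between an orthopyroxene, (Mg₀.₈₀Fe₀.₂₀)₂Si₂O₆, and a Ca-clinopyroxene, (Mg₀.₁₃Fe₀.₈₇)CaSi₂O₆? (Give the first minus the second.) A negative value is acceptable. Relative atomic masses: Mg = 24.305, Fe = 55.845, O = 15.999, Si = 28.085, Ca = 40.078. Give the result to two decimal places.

-9.44 percentage points

M((Mg₀.₈₀Fe₀.₂₀)₂Si₂O₆) = 213.390 g/mol, so wt% Fe = 22.338/213.390 × 100 = 10.47%.
M((Mg₀.₁₃Fe₀.₈₇)CaSi₂O₆) = 243.987 g/mol, so wt% Fe = 48.585/243.987 × 100 = 19.91%.
10.47 − 19.91 = -9.44 pp.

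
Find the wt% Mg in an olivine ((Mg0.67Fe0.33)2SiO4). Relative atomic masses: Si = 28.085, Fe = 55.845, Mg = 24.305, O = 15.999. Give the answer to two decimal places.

20.17 wt%

Formula mass = 1.34·24.305 + 0.66·55.845 + 1·28.085 + 4·15.999 = 161.507 g/mol, of which 32.569 g is Mg.
So Mg makes up 32.569/161.507 = 0.2017 of the mass, i.e. 20.17%.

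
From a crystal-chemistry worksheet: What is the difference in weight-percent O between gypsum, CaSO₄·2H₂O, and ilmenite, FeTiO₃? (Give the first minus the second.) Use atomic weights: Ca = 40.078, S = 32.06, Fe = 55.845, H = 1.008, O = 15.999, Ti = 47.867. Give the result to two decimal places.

O in CaSO₄·2H₂O: molar mass 172.164 g/mol; 6×15.999 = 95.994 g → 55.76 wt%.
O in FeTiO₃: molar mass 151.709 g/mol; 3×15.999 = 47.997 g → 31.64 wt%.
Difference = 55.76 − 31.64 = 24.12 percentage points.

24.12 percentage points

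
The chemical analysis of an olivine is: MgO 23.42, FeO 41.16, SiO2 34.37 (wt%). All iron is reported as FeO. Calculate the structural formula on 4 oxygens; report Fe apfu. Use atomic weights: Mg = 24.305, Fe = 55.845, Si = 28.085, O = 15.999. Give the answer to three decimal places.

MgO: 23.42/40.304 = 0.58108 mol → 0.58108 mol Mg, 0.58108 mol O.
FeO: 41.16/71.844 = 0.57291 mol → 0.57291 mol Fe, 0.57291 mol O.
SiO2: 34.37/60.083 = 0.57204 mol → 0.57204 mol Si, 1.14408 mol O.
Total oxygen = 2.29807 mol. Normalization factor = 4/2.29807 = 1.74059.
Fe per 4 O = 0.57291 × 1.74059 = 0.997.

0.997 Fe apfu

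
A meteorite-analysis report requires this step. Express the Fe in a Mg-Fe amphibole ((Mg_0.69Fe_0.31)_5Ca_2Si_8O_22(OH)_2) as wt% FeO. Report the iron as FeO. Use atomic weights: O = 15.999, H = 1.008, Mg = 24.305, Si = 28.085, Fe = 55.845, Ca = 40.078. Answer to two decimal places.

M((Mg_0.69Fe_0.31)_5Ca_2Si_8O_22(OH)_2) = 861.240 g/mol; M(FeO) = 71.844 g/mol.
Moles FeO per formula unit = 1.55 Fe ÷ 1 = 1.5500.
FeO fraction = (1.5500 × 71.844) / 861.240 = 111.358/861.240 = 0.1293.

12.93 wt%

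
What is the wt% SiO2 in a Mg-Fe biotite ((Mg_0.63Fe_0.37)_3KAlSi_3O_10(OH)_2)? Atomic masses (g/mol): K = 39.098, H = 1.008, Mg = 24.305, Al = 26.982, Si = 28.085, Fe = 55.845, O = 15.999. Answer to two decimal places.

Formula mass = 452.263 g/mol.
3 Si → 3.0000 mol SiO2 per formula unit; M(SiO2) = 60.083, so SiO2 mass = 180.249 g.
180.249/452.263 × 100 = 39.85 wt%.

39.85 wt%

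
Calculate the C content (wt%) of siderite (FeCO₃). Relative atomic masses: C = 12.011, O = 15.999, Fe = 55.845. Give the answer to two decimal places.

10.37 wt%

Formula mass = 1*55.845 + 1*12.011 + 3*15.999 = 115.853 g/mol, of which 12.011 g is C.
So C makes up 12.011/115.853 = 0.1037 of the mass, i.e. 10.37%.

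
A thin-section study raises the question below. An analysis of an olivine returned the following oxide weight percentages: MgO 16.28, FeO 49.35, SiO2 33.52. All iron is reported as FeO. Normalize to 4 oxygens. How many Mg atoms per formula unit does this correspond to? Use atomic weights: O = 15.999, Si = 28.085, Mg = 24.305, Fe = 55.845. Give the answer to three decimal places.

0.732 Mg apfu

MgO (M=40.304): mol = 0.40393; Mg = 0.40393, O = 0.40393.
FeO (M=71.844): mol = 0.68690; Fe = 0.68690, O = 0.68690.
SiO2 (M=60.083): mol = 0.55789; Si = 0.55789, O = 1.11578.
ΣO = 2.20661; factor = 4/ΣO = 1.81274.
Mg apfu = 0.40393 × 1.81274 = 0.732.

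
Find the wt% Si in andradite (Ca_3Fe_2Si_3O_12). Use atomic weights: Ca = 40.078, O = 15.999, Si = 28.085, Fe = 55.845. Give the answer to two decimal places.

Formula mass = 3·40.078 + 2·55.845 + 3·28.085 + 12·15.999 = 508.167 g/mol, of which 84.255 g is Si.
So Si makes up 84.255/508.167 = 0.1658 of the mass, i.e. 16.58%.

16.58 mass %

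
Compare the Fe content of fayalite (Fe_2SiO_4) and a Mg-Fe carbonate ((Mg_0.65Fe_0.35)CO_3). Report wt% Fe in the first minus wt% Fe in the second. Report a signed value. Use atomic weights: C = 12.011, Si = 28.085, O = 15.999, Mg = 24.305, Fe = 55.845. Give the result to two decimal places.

M(Fe_2SiO_4) = 203.771 g/mol, so wt% Fe = 111.690/203.771 × 100 = 54.81%.
M((Mg_0.65Fe_0.35)CO_3) = 95.352 g/mol, so wt% Fe = 19.546/95.352 × 100 = 20.50%.
54.81 − 20.50 = 34.31 pp.

34.31 percentage points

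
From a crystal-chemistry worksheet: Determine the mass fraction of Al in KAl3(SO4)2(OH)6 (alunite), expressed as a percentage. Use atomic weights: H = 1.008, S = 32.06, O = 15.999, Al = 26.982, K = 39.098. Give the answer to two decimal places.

Formula mass = 1·39.098 + 3·26.982 + 2·32.06 + 14·15.999 + 6·1.008 = 414.198 g/mol, of which 80.946 g is Al.
So Al makes up 80.946/414.198 = 0.1954 of the mass, i.e. 19.54%.

19.54 weight percent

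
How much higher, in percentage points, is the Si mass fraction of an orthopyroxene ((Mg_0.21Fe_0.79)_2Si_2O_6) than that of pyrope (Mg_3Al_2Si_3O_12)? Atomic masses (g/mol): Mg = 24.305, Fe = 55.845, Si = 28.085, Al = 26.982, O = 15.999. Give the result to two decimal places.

Si in (Mg_0.21Fe_0.79)_2Si_2O_6: molar mass 250.607 g/mol; 2×28.085 = 56.170 g → 22.41 wt%.
Si in Mg_3Al_2Si_3O_12: molar mass 403.122 g/mol; 3×28.085 = 84.255 g → 20.90 wt%.
Difference = 22.41 − 20.90 = 1.51 percentage points.

1.51 percentage points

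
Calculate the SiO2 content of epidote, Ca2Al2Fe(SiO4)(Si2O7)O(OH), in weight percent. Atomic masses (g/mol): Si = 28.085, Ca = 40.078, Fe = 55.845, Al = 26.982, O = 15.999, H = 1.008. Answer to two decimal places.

37.30 wt%

Formula mass = 483.215 g/mol.
3 Si → 3.0000 mol SiO2 per formula unit; M(SiO2) = 60.083, so SiO2 mass = 180.249 g.
180.249/483.215 × 100 = 37.30 wt%.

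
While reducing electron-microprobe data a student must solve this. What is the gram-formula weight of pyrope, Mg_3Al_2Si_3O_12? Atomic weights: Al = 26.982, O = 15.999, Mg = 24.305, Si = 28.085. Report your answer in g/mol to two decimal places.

Mg: 3 × 24.305 = 72.9150
Al: 2 × 26.982 = 53.9640
Si: 3 × 28.085 = 84.2550
O: 12 × 15.999 = 191.9880
Summing the contributions gives the formula mass.

403.12 g/mol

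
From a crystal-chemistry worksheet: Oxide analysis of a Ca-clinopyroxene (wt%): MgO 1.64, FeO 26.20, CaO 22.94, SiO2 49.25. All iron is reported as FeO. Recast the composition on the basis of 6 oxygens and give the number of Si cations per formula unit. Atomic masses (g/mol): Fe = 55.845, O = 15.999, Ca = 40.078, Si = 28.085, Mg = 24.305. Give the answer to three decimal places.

2.004 Si apfu

MgO (M=40.304): mol = 0.04069; Mg = 0.04069, O = 0.04069.
FeO (M=71.844): mol = 0.36468; Fe = 0.36468, O = 0.36468.
CaO (M=56.077): mol = 0.40908; Ca = 0.40908, O = 0.40908.
SiO2 (M=60.083): mol = 0.81970; Si = 0.81970, O = 1.63940.
ΣO = 2.45385; factor = 6/ΣO = 2.44514.
Si apfu = 0.81970 × 2.44514 = 2.004.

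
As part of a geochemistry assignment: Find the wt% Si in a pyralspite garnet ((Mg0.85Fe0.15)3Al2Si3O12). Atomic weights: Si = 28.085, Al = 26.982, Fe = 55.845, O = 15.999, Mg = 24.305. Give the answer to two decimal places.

Formula mass = 2.55×24.305 + 0.45×55.845 + 2×26.982 + 3×28.085 + 12×15.999 = 417.315 g/mol, of which 84.255 g is Si.
So Si makes up 84.255/417.315 = 0.2019 of the mass, i.e. 20.19%.

20.19 mass %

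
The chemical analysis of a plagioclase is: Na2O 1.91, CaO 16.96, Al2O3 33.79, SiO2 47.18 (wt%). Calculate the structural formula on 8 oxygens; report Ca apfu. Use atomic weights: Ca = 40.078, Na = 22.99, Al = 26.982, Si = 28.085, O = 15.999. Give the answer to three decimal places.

0.835 Ca apfu

1.91 wt% Na2O ÷ 61.979 g/mol = 0.03082 mol, giving 0.06164 Na and 0.03082 O.
16.96 wt% CaO ÷ 56.077 g/mol = 0.30244 mol, giving 0.30244 Ca and 0.30244 O.
33.79 wt% Al2O3 ÷ 101.961 g/mol = 0.33140 mol, giving 0.66280 Al and 0.99420 O.
47.18 wt% SiO2 ÷ 60.083 g/mol = 0.78525 mol, giving 0.78525 Si and 1.57050 O.
Oxygen sums to 2.89796; scaling by 8/2.89796 = 2.76056 puts the formula on 8 O.
Ca: 0.30244 × 2.76056 = 0.835 atoms per formula unit.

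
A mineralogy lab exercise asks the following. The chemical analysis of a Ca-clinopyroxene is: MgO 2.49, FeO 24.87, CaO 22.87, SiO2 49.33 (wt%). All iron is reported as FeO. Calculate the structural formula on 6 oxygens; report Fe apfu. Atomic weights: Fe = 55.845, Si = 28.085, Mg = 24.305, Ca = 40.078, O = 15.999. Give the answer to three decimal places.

MgO (M=40.304): mol = 0.06178; Mg = 0.06178, O = 0.06178.
FeO (M=71.844): mol = 0.34617; Fe = 0.34617, O = 0.34617.
CaO (M=56.077): mol = 0.40783; Ca = 0.40783, O = 0.40783.
SiO2 (M=60.083): mol = 0.82103; Si = 0.82103, O = 1.64206.
ΣO = 2.45784; factor = 6/ΣO = 2.44117.
Fe apfu = 0.34617 × 2.44117 = 0.845.

0.845 Fe apfu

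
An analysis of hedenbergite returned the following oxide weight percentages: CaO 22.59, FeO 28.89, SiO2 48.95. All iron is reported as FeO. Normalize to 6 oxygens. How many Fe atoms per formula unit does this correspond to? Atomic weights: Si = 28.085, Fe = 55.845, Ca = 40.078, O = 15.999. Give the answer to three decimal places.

0.991 Fe apfu

22.59 wt% CaO ÷ 56.077 g/mol = 0.40284 mol, giving 0.40284 Ca and 0.40284 O.
28.89 wt% FeO ÷ 71.844 g/mol = 0.40212 mol, giving 0.40212 Fe and 0.40212 O.
48.95 wt% SiO2 ÷ 60.083 g/mol = 0.81471 mol, giving 0.81471 Si and 1.62942 O.
Oxygen sums to 2.43438; scaling by 6/2.43438 = 2.46469 puts the formula on 6 O.
Fe: 0.40212 × 2.46469 = 0.991 atoms per formula unit.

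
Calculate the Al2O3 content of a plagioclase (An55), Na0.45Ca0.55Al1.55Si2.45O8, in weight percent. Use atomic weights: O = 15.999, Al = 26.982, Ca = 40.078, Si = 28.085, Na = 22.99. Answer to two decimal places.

29.16 wt%

M(Na0.45Ca0.55Al1.55Si2.45O8) = 271.011 g/mol; M(Al2O3) = 101.961 g/mol.
Moles Al2O3 per formula unit = 1.55 Al ÷ 2 = 0.7750.
Al2O3 fraction = (0.7750 × 101.961) / 271.011 = 79.020/271.011 = 0.2916.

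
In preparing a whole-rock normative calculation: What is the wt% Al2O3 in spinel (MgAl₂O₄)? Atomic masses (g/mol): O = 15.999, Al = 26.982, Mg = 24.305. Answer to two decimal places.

Molar mass of MgAl₂O₄ = 1*24.305 + 2*26.982 + 4*15.999 = 142.265 g/mol.
Each formula unit contains 2 Al, equivalent to 2/2 = 1.0000 mol Al2O3.
M(Al2O3) = 2×26.982 + 3×15.999 = 101.961 g/mol.
Mass of Al2O3 per formula unit = 1.0000 × 101.961 = 101.961 g.
Al2O3 wt% = 101.961 / 142.265 × 100 = 71.67%.

71.67 wt%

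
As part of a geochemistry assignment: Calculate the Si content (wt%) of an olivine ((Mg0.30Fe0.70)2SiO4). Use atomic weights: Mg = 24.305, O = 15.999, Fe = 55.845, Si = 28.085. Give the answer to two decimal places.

15.19 wt%

Formula mass = 0.60*24.305 + 1.40*55.845 + 1*28.085 + 4*15.999 = 184.847 g/mol, of which 28.085 g is Si.
So Si makes up 28.085/184.847 = 0.1519 of the mass, i.e. 15.19%.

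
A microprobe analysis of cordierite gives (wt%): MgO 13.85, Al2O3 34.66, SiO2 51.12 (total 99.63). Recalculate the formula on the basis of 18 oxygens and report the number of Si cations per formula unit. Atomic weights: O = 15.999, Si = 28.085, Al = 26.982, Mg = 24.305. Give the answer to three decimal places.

13.85 wt% MgO ÷ 40.304 g/mol = 0.34364 mol, giving 0.34364 Mg and 0.34364 O.
34.66 wt% Al2O3 ÷ 101.961 g/mol = 0.33993 mol, giving 0.67986 Al and 1.01979 O.
51.12 wt% SiO2 ÷ 60.083 g/mol = 0.85082 mol, giving 0.85082 Si and 1.70164 O.
Oxygen sums to 3.06507; scaling by 18/3.06507 = 5.87262 puts the formula on 18 O.
Si: 0.85082 × 5.87262 = 4.997 atoms per formula unit.

4.997 Si apfu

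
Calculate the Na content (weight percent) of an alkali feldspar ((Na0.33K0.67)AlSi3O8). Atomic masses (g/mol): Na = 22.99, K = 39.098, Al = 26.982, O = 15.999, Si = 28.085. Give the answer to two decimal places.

2.78 weight percent

Molar mass of (Na0.33K0.67)AlSi3O8: 0.33*22.99 + 0.67*39.098 + 1*26.982 + 3*28.085 + 8*15.999 = 273.011 g/mol.
Mass of Na per formula unit: 0.33 × 22.99 = 7.587 g.
Weight fraction Na = 7.587 / 273.011 = 0.0278.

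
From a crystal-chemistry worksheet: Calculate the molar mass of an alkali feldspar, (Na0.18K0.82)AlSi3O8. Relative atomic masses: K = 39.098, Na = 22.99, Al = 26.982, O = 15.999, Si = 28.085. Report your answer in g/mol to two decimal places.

M = 0.18·22.99 + 0.82·39.098 + 1·26.982 + 3·28.085 + 8·15.999

275.43 g/mol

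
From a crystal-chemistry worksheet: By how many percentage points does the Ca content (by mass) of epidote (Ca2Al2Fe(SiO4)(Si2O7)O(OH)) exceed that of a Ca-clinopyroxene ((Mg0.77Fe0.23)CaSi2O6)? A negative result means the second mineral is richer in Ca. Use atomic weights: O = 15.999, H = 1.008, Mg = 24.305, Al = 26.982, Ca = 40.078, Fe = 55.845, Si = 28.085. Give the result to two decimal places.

-1.32 percentage points

M(Ca2Al2Fe(SiO4)(Si2O7)O(OH)) = 483.215 g/mol, so wt% Ca = 80.156/483.215 × 100 = 16.59%.
M((Mg0.77Fe0.23)CaSi2O6) = 223.801 g/mol, so wt% Ca = 40.078/223.801 × 100 = 17.91%.
16.59 − 17.91 = -1.32 pp.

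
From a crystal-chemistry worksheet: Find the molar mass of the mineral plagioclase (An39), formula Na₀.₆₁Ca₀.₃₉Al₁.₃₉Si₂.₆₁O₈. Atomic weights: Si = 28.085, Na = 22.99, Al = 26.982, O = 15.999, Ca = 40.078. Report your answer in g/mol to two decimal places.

M = 0.61×22.99 + 0.39×40.078 + 1.39×26.982 + 2.61×28.085 + 8×15.999

268.45 g/mol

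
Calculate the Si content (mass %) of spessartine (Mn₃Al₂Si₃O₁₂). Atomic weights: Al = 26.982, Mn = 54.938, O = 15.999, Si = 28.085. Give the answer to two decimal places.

17.02 mass %

Molar mass of Mn₃Al₂Si₃O₁₂: 3×54.938 + 2×26.982 + 3×28.085 + 12×15.999 = 495.021 g/mol.
Mass of Si per formula unit: 3 × 28.085 = 84.255 g.
Weight fraction Si = 84.255 / 495.021 = 0.1702.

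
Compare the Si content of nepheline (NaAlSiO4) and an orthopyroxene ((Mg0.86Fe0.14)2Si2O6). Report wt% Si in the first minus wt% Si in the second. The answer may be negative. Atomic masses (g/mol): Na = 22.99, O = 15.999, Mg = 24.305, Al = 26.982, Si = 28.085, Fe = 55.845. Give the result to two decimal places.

Si in NaAlSiO4: molar mass 142.053 g/mol; 1×28.085 = 28.085 g → 19.77 wt%.
Si in (Mg0.86Fe0.14)2Si2O6: molar mass 209.605 g/mol; 2×28.085 = 56.170 g → 26.80 wt%.
Difference = 19.77 − 26.80 = -7.03 percentage points.

-7.03 percentage points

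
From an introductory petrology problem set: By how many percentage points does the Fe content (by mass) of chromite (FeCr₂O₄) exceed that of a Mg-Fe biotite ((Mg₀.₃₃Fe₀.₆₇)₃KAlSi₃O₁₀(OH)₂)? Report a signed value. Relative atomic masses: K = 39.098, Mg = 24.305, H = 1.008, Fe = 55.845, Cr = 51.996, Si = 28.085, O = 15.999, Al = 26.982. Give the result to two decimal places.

M(FeCr₂O₄) = 223.833 g/mol, so wt% Fe = 55.845/223.833 × 100 = 24.95%.
M((Mg₀.₃₃Fe₀.₆₇)₃KAlSi₃O₁₀(OH)₂) = 480.649 g/mol, so wt% Fe = 112.248/480.649 × 100 = 23.35%.
24.95 − 23.35 = 1.60 pp.

1.60 percentage points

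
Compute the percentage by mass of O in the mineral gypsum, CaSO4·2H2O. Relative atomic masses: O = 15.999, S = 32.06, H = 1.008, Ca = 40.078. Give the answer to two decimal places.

55.76 mass %

Molar mass of CaSO4·2H2O: 1×40.078 + 1×32.06 + 6×15.999 + 4×1.008 = 172.164 g/mol.
Mass of O per formula unit: 6 × 15.999 = 95.994 g.
Weight fraction O = 95.994 / 172.164 = 0.5576.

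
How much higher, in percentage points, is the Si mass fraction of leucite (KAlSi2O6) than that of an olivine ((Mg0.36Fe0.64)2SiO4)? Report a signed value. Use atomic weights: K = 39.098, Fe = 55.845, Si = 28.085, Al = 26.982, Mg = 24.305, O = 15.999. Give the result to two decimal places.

10.23 percentage points

First mineral: 56.170 g Si in 218.244 g formula = 25.74 wt% Si.
Second mineral: 28.085 g Si in 181.062 g formula = 15.51 wt% Si.
25.74% − 15.51% gives a difference of 10.23 percentage points.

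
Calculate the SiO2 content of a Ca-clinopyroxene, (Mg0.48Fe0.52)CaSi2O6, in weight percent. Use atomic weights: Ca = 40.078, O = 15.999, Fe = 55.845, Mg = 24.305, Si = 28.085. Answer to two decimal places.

51.58 wt%

Molar mass of (Mg0.48Fe0.52)CaSi2O6 = 0.48*24.305 + 0.52*55.845 + 1*40.078 + 2*28.085 + 6*15.999 = 232.948 g/mol.
Each formula unit contains 2 Si, equivalent to 2/1 = 2.0000 mol SiO2.
M(SiO2) = 1×28.085 + 2×15.999 = 60.083 g/mol.
Mass of SiO2 per formula unit = 2.0000 × 60.083 = 120.166 g.
SiO2 wt% = 120.166 / 232.948 × 100 = 51.58%.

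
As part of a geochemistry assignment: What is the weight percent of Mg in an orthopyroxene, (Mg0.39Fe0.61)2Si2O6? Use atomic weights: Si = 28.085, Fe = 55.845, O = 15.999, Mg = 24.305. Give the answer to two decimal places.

Molar mass of (Mg0.39Fe0.61)2Si2O6: 0.78·24.305 + 1.22·55.845 + 2·28.085 + 6·15.999 = 239.253 g/mol.
Mass of Mg per formula unit: 0.78 × 24.305 = 18.958 g.
Weight fraction Mg = 18.958 / 239.253 = 0.0792.

7.92 mass %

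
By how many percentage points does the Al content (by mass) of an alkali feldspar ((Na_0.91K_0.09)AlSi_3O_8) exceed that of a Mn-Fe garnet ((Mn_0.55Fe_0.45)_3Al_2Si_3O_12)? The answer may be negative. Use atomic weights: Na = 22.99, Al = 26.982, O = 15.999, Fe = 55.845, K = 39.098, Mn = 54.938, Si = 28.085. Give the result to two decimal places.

-0.64 percentage points

First mineral: 26.982 g Al in 263.669 g formula = 10.23 wt% Al.
Second mineral: 53.964 g Al in 496.245 g formula = 10.87 wt% Al.
10.23% − 10.87% gives a difference of -0.64 percentage points.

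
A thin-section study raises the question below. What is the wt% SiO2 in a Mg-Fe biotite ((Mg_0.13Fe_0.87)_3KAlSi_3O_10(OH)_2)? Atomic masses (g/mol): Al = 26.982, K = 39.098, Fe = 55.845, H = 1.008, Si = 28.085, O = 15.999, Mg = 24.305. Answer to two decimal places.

Molar mass of (Mg_0.13Fe_0.87)_3KAlSi_3O_10(OH)_2 = 0.39×24.305 + 2.61×55.845 + 1×39.098 + 1×26.982 + 3×28.085 + 12×15.999 + 2×1.008 = 499.573 g/mol.
Each formula unit contains 3 Si, equivalent to 3/1 = 3.0000 mol SiO2.
M(SiO2) = 1×28.085 + 2×15.999 = 60.083 g/mol.
Mass of SiO2 per formula unit = 3.0000 × 60.083 = 180.249 g.
SiO2 wt% = 180.249 / 499.573 × 100 = 36.08%.

36.08 wt%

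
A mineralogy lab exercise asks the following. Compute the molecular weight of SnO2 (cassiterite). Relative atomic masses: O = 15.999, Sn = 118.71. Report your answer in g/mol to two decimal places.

150.71 g/mol

M = 1*118.71 + 2*15.999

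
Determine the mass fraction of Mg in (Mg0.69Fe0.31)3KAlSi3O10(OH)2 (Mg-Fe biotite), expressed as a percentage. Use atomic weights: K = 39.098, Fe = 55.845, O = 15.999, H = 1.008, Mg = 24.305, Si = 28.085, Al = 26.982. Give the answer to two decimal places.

11.27 wt%

Formula mass = 2.07·24.305 + 0.93·55.845 + 1·39.098 + 1·26.982 + 3·28.085 + 12·15.999 + 2·1.008 = 446.586 g/mol, of which 50.311 g is Mg.
So Mg makes up 50.311/446.586 = 0.1127 of the mass, i.e. 11.27%.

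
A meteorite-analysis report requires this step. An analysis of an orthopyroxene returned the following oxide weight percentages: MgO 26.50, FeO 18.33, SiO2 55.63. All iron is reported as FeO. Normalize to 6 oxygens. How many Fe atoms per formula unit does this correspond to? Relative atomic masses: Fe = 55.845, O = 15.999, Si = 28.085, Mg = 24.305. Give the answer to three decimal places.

0.554 Fe apfu

26.50 wt% MgO ÷ 40.304 g/mol = 0.65750 mol, giving 0.65750 Mg and 0.65750 O.
18.33 wt% FeO ÷ 71.844 g/mol = 0.25514 mol, giving 0.25514 Fe and 0.25514 O.
55.63 wt% SiO2 ÷ 60.083 g/mol = 0.92589 mol, giving 0.92589 Si and 1.85178 O.
Oxygen sums to 2.76442; scaling by 6/2.76442 = 2.17044 puts the formula on 6 O.
Fe: 0.25514 × 2.17044 = 0.554 atoms per formula unit.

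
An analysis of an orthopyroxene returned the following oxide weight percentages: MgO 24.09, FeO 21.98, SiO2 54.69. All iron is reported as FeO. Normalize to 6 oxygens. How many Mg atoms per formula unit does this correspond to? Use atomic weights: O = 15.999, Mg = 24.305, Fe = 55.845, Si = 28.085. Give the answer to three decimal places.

1.316 Mg apfu

MgO (M=40.304): mol = 0.59771; Mg = 0.59771, O = 0.59771.
FeO (M=71.844): mol = 0.30594; Fe = 0.30594, O = 0.30594.
SiO2 (M=60.083): mol = 0.91024; Si = 0.91024, O = 1.82048.
ΣO = 2.72413; factor = 6/ΣO = 2.20254.
Mg apfu = 0.59771 × 2.20254 = 1.316.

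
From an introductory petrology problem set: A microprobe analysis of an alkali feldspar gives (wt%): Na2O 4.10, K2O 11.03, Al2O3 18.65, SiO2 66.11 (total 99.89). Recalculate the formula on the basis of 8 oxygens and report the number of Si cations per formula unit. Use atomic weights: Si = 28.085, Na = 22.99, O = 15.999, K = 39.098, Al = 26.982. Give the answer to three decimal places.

Na2O (M=61.979): mol = 0.06615; Na = 0.13230, O = 0.06615.
K2O (M=94.195): mol = 0.11710; K = 0.23420, O = 0.11710.
Al2O3 (M=101.961): mol = 0.18291; Al = 0.36582, O = 0.54873.
SiO2 (M=60.083): mol = 1.10031; Si = 1.10031, O = 2.20062.
ΣO = 2.93260; factor = 8/ΣO = 2.72795.
Si apfu = 1.10031 × 2.72795 = 3.002.

3.002 Si apfu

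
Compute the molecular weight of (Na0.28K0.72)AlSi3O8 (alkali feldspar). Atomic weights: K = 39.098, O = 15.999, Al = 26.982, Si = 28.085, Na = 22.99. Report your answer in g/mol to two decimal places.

273.82 g/mol

Na: 0.28 × 22.99 = 6.4372
K: 0.72 × 39.098 = 28.1506
Al: 1 × 26.982 = 26.9820
Si: 3 × 28.085 = 84.2550
O: 8 × 15.999 = 127.9920
Summing the contributions gives the formula mass.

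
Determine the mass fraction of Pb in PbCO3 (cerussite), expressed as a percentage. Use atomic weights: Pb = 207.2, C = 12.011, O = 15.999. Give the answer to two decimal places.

77.54 mass %

M(PbCO3) = 267.208 g/mol.
Pb contributes 1 × 207.2 = 207.200 g per mole.
207.200/267.208 = 0.7754 → 77.54%.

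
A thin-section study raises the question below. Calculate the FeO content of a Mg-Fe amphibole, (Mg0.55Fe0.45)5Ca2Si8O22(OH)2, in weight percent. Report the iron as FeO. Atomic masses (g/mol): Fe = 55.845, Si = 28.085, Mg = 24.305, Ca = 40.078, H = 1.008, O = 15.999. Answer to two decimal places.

M((Mg0.55Fe0.45)5Ca2Si8O22(OH)2) = 883.318 g/mol; M(FeO) = 71.844 g/mol.
Moles FeO per formula unit = 2.25 Fe ÷ 1 = 2.2500.
FeO fraction = (2.2500 × 71.844) / 883.318 = 161.649/883.318 = 0.1830.

18.30 wt%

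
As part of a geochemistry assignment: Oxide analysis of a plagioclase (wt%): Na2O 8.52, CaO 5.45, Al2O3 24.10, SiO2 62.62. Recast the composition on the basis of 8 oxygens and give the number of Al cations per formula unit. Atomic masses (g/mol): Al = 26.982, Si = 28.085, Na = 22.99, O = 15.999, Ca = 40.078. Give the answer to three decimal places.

1.249 Al apfu

Na2O: 8.52/61.979 = 0.13747 mol → 0.27494 mol Na, 0.13747 mol O.
CaO: 5.45/56.077 = 0.09719 mol → 0.09719 mol Ca, 0.09719 mol O.
Al2O3: 24.10/101.961 = 0.23636 mol → 0.47272 mol Al, 0.70908 mol O.
SiO2: 62.62/60.083 = 1.04222 mol → 1.04222 mol Si, 2.08444 mol O.
Total oxygen = 3.02818 mol. Normalization factor = 8/3.02818 = 2.64185.
Al per 8 O = 0.47272 × 2.64185 = 1.249.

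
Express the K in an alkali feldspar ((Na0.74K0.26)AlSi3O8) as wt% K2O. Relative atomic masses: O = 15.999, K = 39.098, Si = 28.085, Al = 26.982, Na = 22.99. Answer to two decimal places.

Formula mass = 266.407 g/mol.
0.26 K → 0.1300 mol K2O per formula unit; M(K2O) = 94.195, so K2O mass = 12.245 g.
12.245/266.407 × 100 = 4.60 wt%.

4.60 wt%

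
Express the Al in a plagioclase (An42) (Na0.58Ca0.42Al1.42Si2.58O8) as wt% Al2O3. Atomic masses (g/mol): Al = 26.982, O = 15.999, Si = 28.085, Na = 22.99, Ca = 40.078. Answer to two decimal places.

26.92 wt%

M(Na0.58Ca0.42Al1.42Si2.58O8) = 268.933 g/mol; M(Al2O3) = 101.961 g/mol.
Moles Al2O3 per formula unit = 1.42 Al ÷ 2 = 0.7100.
Al2O3 fraction = (0.7100 × 101.961) / 268.933 = 72.392/268.933 = 0.2692.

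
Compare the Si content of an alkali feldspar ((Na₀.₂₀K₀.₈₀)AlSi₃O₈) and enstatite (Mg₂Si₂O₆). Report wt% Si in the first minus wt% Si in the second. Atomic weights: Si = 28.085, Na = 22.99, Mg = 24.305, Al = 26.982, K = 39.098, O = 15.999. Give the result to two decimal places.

First mineral: 84.255 g Si in 275.105 g formula = 30.63 wt% Si.
Second mineral: 56.170 g Si in 200.774 g formula = 27.98 wt% Si.
30.63% − 27.98% gives a difference of 2.65 percentage points.

2.65 percentage points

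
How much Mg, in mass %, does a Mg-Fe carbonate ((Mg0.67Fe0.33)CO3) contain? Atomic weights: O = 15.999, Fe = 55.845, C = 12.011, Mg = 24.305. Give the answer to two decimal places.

Formula mass = 0.67×24.305 + 0.33×55.845 + 1×12.011 + 3×15.999 = 94.721 g/mol, of which 16.284 g is Mg.
So Mg makes up 16.284/94.721 = 0.1719 of the mass, i.e. 17.19%.

17.19 mass %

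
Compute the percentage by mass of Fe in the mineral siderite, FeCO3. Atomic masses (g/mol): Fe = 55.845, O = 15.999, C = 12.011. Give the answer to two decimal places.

48.20 mass %

Formula mass = 1·55.845 + 1·12.011 + 3·15.999 = 115.853 g/mol, of which 55.845 g is Fe.
So Fe makes up 55.845/115.853 = 0.4820 of the mass, i.e. 48.20%.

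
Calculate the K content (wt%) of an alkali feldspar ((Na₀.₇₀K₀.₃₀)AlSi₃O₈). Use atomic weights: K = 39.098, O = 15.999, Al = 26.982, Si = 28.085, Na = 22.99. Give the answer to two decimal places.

Molar mass of (Na₀.₇₀K₀.₃₀)AlSi₃O₈: 0.70×22.99 + 0.30×39.098 + 1×26.982 + 3×28.085 + 8×15.999 = 267.051 g/mol.
Mass of K per formula unit: 0.30 × 39.098 = 11.729 g.
Weight fraction K = 11.729 / 267.051 = 0.0439.

4.39 wt%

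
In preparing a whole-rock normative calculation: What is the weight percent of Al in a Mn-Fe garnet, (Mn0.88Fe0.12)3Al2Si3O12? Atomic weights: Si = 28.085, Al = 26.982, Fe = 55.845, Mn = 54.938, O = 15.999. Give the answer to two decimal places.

Molar mass of (Mn0.88Fe0.12)3Al2Si3O12: 2.64·54.938 + 0.36·55.845 + 2·26.982 + 3·28.085 + 12·15.999 = 495.348 g/mol.
Mass of Al per formula unit: 2 × 26.982 = 53.964 g.
Weight fraction Al = 53.964 / 495.348 = 0.1089.

10.89 weight percent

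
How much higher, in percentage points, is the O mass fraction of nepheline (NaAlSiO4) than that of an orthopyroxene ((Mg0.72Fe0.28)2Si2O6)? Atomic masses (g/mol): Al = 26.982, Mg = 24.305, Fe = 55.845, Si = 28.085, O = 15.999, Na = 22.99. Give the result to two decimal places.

O in NaAlSiO4: molar mass 142.053 g/mol; 4×15.999 = 63.996 g → 45.05 wt%.
O in (Mg0.72Fe0.28)2Si2O6: molar mass 218.436 g/mol; 6×15.999 = 95.994 g → 43.95 wt%.
Difference = 45.05 − 43.95 = 1.10 percentage points.

1.10 percentage points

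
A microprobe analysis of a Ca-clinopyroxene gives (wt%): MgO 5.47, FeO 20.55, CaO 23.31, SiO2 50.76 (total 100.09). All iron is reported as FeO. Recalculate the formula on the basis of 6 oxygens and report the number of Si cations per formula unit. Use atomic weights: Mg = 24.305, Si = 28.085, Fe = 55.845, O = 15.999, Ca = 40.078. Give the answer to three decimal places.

2.006 Si apfu

5.47 wt% MgO ÷ 40.304 g/mol = 0.13572 mol, giving 0.13572 Mg and 0.13572 O.
20.55 wt% FeO ÷ 71.844 g/mol = 0.28604 mol, giving 0.28604 Fe and 0.28604 O.
23.31 wt% CaO ÷ 56.077 g/mol = 0.41568 mol, giving 0.41568 Ca and 0.41568 O.
50.76 wt% SiO2 ÷ 60.083 g/mol = 0.84483 mol, giving 0.84483 Si and 1.68966 O.
Oxygen sums to 2.52710; scaling by 6/2.52710 = 2.37426 puts the formula on 6 O.
Si: 0.84483 × 2.37426 = 2.006 atoms per formula unit.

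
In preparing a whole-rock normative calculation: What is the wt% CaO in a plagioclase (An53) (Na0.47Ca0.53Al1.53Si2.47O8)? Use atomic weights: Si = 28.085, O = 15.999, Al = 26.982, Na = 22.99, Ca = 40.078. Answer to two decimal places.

10.98 wt%

M(Na0.47Ca0.53Al1.53Si2.47O8) = 270.691 g/mol; M(CaO) = 56.077 g/mol.
Moles CaO per formula unit = 0.53 Ca ÷ 1 = 0.5300.
CaO fraction = (0.5300 × 56.077) / 270.691 = 29.721/270.691 = 0.1098.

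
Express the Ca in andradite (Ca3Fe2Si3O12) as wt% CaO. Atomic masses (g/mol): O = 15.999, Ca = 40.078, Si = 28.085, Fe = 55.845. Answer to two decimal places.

33.11 wt%

Formula mass = 508.167 g/mol.
3 Ca → 3.0000 mol CaO per formula unit; M(CaO) = 56.077, so CaO mass = 168.231 g.
168.231/508.167 × 100 = 33.11 wt%.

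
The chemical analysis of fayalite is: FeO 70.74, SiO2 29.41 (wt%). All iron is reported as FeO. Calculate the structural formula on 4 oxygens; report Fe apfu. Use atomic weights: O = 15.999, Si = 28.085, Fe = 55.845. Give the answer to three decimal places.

2.006 Fe apfu

FeO: 70.74/71.844 = 0.98463 mol → 0.98463 mol Fe, 0.98463 mol O.
SiO2: 29.41/60.083 = 0.48949 mol → 0.48949 mol Si, 0.97898 mol O.
Total oxygen = 1.96361 mol. Normalization factor = 4/1.96361 = 2.03706.
Fe per 4 O = 0.98463 × 2.03706 = 2.006.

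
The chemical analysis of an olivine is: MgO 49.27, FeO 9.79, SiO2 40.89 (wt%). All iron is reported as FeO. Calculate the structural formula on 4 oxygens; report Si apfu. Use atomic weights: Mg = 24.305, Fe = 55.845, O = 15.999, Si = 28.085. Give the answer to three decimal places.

MgO (M=40.304): mol = 1.22246; Mg = 1.22246, O = 1.22246.
FeO (M=71.844): mol = 0.13627; Fe = 0.13627, O = 0.13627.
SiO2 (M=60.083): mol = 0.68056; Si = 0.68056, O = 1.36112.
ΣO = 2.71985; factor = 4/ΣO = 1.47067.
Si apfu = 0.68056 × 1.47067 = 1.001.

1.001 Si apfu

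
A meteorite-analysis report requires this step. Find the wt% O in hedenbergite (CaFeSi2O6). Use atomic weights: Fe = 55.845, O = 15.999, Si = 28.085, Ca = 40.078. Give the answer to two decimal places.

Formula mass = 1·40.078 + 1·55.845 + 2·28.085 + 6·15.999 = 248.087 g/mol, of which 95.994 g is O.
So O makes up 95.994/248.087 = 0.3869 of the mass, i.e. 38.69%.

38.69 mass %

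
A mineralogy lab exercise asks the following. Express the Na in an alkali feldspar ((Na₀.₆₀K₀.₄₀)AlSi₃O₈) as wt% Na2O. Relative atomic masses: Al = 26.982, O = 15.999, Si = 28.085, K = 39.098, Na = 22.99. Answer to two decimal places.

6.92 wt%

Formula mass = 268.662 g/mol.
0.60 Na → 0.3000 mol Na2O per formula unit; M(Na2O) = 61.979, so Na2O mass = 18.594 g.
18.594/268.662 × 100 = 6.92 wt%.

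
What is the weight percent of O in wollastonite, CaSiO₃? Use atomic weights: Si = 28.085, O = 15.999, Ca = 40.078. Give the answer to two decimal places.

M(CaSiO₃) = 116.160 g/mol.
O contributes 3 × 15.999 = 47.997 g per mole.
47.997/116.160 = 0.4132 → 41.32%.

41.32 mass %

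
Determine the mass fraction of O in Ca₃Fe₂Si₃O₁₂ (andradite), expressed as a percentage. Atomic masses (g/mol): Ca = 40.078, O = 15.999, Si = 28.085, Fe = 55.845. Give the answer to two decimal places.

37.78 weight percent

Molar mass of Ca₃Fe₂Si₃O₁₂: 3*40.078 + 2*55.845 + 3*28.085 + 12*15.999 = 508.167 g/mol.
Mass of O per formula unit: 12 × 15.999 = 191.988 g.
Weight fraction O = 191.988 / 508.167 = 0.3778.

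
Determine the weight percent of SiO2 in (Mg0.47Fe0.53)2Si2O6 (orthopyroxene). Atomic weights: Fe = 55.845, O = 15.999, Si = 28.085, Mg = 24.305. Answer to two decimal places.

51.31 wt%

Molar mass of (Mg0.47Fe0.53)2Si2O6 = 0.94·24.305 + 1.06·55.845 + 2·28.085 + 6·15.999 = 234.206 g/mol.
Each formula unit contains 2 Si, equivalent to 2/1 = 2.0000 mol SiO2.
M(SiO2) = 1×28.085 + 2×15.999 = 60.083 g/mol.
Mass of SiO2 per formula unit = 2.0000 × 60.083 = 120.166 g.
SiO2 wt% = 120.166 / 234.206 × 100 = 51.31%.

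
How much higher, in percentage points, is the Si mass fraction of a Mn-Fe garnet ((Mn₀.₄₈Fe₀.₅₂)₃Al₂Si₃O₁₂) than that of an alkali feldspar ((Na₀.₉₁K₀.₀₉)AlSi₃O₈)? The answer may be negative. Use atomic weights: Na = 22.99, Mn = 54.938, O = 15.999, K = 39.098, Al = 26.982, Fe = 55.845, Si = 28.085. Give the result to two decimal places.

-14.98 percentage points

First mineral: 84.255 g Si in 496.436 g formula = 16.97 wt% Si.
Second mineral: 84.255 g Si in 263.669 g formula = 31.95 wt% Si.
16.97% − 31.95% gives a difference of -14.98 percentage points.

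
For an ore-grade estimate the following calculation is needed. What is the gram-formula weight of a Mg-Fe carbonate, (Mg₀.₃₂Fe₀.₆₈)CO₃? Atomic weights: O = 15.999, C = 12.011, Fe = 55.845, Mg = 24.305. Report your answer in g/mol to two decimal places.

105.76 g/mol

Mg: 0.32 × 24.305 = 7.7776
Fe: 0.68 × 55.845 = 37.9746
C: 1 × 12.011 = 12.0110
O: 3 × 15.999 = 47.9970
Summing the contributions gives the formula mass.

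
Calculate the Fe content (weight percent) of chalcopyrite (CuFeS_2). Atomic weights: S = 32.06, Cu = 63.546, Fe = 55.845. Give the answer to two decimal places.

30.43 weight percent

Formula mass = 1*63.546 + 1*55.845 + 2*32.06 = 183.511 g/mol, of which 55.845 g is Fe.
So Fe makes up 55.845/183.511 = 0.3043 of the mass, i.e. 30.43%.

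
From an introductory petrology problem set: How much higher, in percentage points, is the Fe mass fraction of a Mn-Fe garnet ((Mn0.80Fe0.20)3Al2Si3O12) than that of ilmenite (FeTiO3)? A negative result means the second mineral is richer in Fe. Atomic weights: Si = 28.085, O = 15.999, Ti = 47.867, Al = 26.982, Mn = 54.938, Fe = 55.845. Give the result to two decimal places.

Fe in (Mn0.80Fe0.20)3Al2Si3O12: molar mass 495.565 g/mol; 0.60×55.845 = 33.507 g → 6.76 wt%.
Fe in FeTiO3: molar mass 151.709 g/mol; 1×55.845 = 55.845 g → 36.81 wt%.
Difference = 6.76 − 36.81 = -30.05 percentage points.

-30.05 percentage points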